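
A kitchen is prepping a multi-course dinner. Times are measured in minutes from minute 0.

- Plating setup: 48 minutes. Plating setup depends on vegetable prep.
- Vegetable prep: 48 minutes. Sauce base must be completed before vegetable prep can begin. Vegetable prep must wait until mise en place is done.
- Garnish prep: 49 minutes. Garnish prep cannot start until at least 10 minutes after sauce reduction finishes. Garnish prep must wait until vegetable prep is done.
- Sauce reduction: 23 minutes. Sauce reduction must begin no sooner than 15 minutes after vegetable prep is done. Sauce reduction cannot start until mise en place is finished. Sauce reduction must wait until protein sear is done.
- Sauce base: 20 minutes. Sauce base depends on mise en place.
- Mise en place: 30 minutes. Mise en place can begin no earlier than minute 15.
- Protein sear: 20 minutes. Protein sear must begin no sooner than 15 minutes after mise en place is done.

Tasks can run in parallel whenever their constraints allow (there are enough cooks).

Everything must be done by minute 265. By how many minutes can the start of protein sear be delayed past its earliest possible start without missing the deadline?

103

Mise en place waits on its own release at minute 15, so it starts at minute 15 and finishes at 15 + 30 = minute 45.
Protein sear waits on mise en place (finishes minute 45, plus 15-minute gap → minute 60), so it starts at minute 60 and finishes at 60 + 20 = minute 80.

Working backward from the deadline:
Garnish prep has no dependents, so it just needs to finish by minute 265. Starting by 265 − 49 = minute 216 achieves that.
Since garnish prep (must start by minute 216, minus 10-minute gap → minute 206) depends on it, sauce reduction must finish by minute 206. Backing off its 23-minute duration gives a latest start of minute 183.
Since sauce reduction (must start by minute 183) depends on it, protein sear must finish by minute 183. Backing off its 20-minute duration gives a latest start of minute 163.
So protein sear can start as early as minute 60 and as late as minute 163, giving 163 − 60 = 103 minutes of slack.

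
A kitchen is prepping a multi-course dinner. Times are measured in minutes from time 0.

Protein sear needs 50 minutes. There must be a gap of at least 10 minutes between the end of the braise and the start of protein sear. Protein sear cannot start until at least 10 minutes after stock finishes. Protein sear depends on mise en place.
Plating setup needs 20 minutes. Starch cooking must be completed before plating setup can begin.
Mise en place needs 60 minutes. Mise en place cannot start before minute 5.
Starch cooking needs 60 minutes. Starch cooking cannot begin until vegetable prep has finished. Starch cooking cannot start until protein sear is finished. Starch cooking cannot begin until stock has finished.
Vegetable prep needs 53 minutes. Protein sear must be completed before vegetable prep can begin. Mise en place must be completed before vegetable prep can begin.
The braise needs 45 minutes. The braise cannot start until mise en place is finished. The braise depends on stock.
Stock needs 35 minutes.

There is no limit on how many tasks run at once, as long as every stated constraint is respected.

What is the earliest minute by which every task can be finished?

Nothing blocks stock, so it runs from minute 0 to minute 35.
Mise en place waits on its own release at minute 5, so it starts at minute 5 and finishes at 5 + 60 = minute 65.
The braise needs all of mise en place (finishes minute 65); stock (finishes minute 35). That puts its earliest start at minute 65; it finishes at 65 + 45 = minute 110.
Protein sear has to wait for the braise (finishes minute 110, plus 10-minute gap → minute 120); stock (finishes minute 35, plus 10-minute gap → minute 45); mise en place (finishes minute 65). The latest of these is minute 120, so protein sear runs minute 120 to 120 + 50 = minute 170.
For vegetable prep: protein sear (finishes minute 170); mise en place (finishes minute 65). Taking the maximum gives a start of minute 170, and it finishes at 170 + 53 = minute 223.
For starch cooking: vegetable prep (finishes minute 223); protein sear (finishes minute 170); stock (finishes minute 35). Taking the maximum gives a start of minute 223, and it finishes at 223 + 60 = minute 283.
Plating setup cannot begin until starch cooking (finishes minute 283). It runs from minute 283 to 283 + 20 = minute 303.
All tasks are finished once the last one completes. Finish times: Mise en place at 65, Stock at 35, The braise at 110, Protein sear at 170, Vegetable prep at 223, Starch cooking at 283, Plating setup at 303. The latest is minute 303.

303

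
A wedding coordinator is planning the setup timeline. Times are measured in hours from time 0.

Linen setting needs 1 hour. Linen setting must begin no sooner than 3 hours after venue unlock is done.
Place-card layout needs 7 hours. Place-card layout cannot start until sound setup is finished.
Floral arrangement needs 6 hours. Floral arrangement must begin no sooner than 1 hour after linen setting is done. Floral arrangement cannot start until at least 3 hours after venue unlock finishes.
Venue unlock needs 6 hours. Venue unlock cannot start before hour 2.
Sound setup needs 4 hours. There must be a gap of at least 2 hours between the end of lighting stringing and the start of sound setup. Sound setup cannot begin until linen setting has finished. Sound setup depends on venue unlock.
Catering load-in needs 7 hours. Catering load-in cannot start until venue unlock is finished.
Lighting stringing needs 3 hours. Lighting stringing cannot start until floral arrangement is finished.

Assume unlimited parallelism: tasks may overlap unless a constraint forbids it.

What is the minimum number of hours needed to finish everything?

35

Venue unlock waits on its own release at hour 2, so it starts at hour 2 and finishes at 2 + 6 = hour 8.
Catering load-in cannot begin until venue unlock (finishes hour 8). It runs from hour 8 to 8 + 7 = hour 15.
Linen setting cannot begin until venue unlock (finishes hour 8, plus 3-hour gap → hour 11). It runs from hour 11 to 11 + 1 = hour 12.
Floral arrangement cannot start until linen setting (finishes hour 12, plus 1-hour gap → hour 13); venue unlock (finishes hour 8, plus 3-hour gap → hour 11). The controlling bound is hour 13, so floral arrangement finishes at 13 + 6 = hour 19.
Lighting stringing cannot begin until floral arrangement (finishes hour 19). It runs from hour 19 to 19 + 3 = hour 22.
Sound setup has to wait for lighting stringing (finishes hour 22, plus 2-hour gap → hour 24); linen setting (finishes hour 12); venue unlock (finishes hour 8). The latest of these is hour 24, so sound setup runs hour 24 to 24 + 4 = hour 28.
Place-card layout waits on sound setup (finishes hour 28), so it starts at hour 28 and finishes at 28 + 7 = hour 35.
All tasks are finished once the last one completes. Finish times: Venue unlock at 8, Linen setting at 12, Floral arrangement at 19, Lighting stringing at 22, Sound setup at 28, Catering load-in at 15, Place-card layout at 35. The latest is hour 35.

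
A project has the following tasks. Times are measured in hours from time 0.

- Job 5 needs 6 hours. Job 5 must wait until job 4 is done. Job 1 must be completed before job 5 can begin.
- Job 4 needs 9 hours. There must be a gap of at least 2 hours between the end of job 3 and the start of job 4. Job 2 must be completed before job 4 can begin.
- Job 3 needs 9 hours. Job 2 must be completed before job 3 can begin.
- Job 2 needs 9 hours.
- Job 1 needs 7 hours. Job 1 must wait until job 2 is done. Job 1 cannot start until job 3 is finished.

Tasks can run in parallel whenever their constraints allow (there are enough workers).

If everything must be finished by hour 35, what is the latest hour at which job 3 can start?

9

Job 5 has no dependents, so it just needs to finish by hour 35. Starting by 35 − 6 = hour 29 achieves that.
Since job 5 (must start by hour 29) depends on it, job 1 must finish by hour 29. Backing off its 7-hour duration gives a latest start of hour 22.
Job 4 has to be done before job 5 (must start by hour 29). That means finishing by hour 29, i.e. starting by 29 − 9 = hour 20.
For job 3: job 1 (must start by hour 22); job 4 (must start by hour 20, minus 2-hour gap → hour 18). The most restrictive is hour 18; with a 9-hour duration, job 3 must start by hour 9.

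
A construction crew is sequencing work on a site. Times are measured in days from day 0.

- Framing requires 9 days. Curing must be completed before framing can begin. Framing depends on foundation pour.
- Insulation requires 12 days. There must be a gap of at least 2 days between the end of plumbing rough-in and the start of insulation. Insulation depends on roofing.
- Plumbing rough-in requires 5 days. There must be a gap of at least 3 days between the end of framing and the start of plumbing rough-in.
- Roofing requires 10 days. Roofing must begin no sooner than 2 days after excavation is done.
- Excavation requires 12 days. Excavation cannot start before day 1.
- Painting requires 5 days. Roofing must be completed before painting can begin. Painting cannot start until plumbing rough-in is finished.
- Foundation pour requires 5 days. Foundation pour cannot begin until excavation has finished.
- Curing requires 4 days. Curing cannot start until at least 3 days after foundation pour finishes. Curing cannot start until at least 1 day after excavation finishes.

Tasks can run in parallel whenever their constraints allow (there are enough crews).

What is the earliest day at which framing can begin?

Excavation cannot begin until its own release at day 1. It runs from day 1 to 1 + 12 = day 13.
Foundation pour cannot begin until excavation (finishes day 13). It runs from day 13 to 13 + 5 = day 18.
Curing needs all of foundation pour (finishes day 18, plus 3-day gap → day 21); excavation (finishes day 13, plus 1-day gap → day 14). That puts its earliest start at day 21; it finishes at 21 + 4 = day 25.
Framing waits on curing (finishes day 25); foundation pour (finishes day 18). The latest of these is day 25, which is the earliest framing can start.

25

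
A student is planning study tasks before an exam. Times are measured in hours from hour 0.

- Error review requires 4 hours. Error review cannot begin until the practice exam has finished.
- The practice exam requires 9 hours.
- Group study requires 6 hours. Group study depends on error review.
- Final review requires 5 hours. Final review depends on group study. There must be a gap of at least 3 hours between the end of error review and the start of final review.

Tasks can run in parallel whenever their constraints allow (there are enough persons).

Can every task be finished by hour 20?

Nothing blocks the practice exam, so it runs from hour 0 to hour 9.
After the practice exam (finishes hour 9), error review can start at hour 9 and finishes at hour 13.
Group study waits on error review (finishes hour 13), so it starts at hour 13 and finishes at 13 + 6 = hour 19.
Final review needs all of group study (finishes hour 19); error review (finishes hour 13, plus 3-hour gap → hour 16). That puts its earliest start at hour 19; it finishes at 19 + 5 = hour 24.
The earliest everything can be done is hour 24, which is after the deadline of 20, so it is not possible.

No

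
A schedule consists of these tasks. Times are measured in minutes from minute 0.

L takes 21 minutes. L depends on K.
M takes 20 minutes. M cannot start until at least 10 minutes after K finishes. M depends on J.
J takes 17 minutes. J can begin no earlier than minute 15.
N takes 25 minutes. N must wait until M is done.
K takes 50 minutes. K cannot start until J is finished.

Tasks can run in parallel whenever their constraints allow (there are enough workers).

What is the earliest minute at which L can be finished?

103

J cannot begin until its own release at minute 15. It runs from minute 15 to 15 + 17 = minute 32.
After J (finishes minute 32), K can start at minute 32 and finishes at minute 82.
After K (finishes minute 82), L can start at minute 82 and finishes at minute 103.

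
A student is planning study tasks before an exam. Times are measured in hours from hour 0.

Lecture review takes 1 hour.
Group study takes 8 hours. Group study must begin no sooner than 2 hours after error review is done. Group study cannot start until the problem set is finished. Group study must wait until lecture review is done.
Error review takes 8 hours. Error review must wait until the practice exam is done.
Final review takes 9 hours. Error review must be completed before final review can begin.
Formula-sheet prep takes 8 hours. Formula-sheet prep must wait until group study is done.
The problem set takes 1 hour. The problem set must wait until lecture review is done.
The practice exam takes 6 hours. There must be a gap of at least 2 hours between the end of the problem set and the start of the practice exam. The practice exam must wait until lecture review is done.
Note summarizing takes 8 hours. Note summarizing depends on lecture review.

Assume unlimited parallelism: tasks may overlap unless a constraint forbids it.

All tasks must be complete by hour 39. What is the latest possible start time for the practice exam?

Formula-sheet prep has no dependents, so it just needs to finish by hour 39. Starting by 39 − 8 = hour 31 achieves that.
Group study has to be done before formula-sheet prep (must start by hour 31). That means finishing by hour 31, i.e. starting by 31 − 8 = hour 23.
Nothing follows final review; the deadline of hour 39 is its only limit. It must start by 39 − 9 = hour 30.
Error review has several dependents: group study (must start by hour 23, minus 2-hour gap → hour 21); final review (must start by hour 30). The earliest of those limits is hour 21, so error review must start by 21 − 8 = hour 13.
The practice exam must finish before error review (must start by hour 13). With a 6-hour duration, the practice exam must start by 13 − 6 = hour 7.

7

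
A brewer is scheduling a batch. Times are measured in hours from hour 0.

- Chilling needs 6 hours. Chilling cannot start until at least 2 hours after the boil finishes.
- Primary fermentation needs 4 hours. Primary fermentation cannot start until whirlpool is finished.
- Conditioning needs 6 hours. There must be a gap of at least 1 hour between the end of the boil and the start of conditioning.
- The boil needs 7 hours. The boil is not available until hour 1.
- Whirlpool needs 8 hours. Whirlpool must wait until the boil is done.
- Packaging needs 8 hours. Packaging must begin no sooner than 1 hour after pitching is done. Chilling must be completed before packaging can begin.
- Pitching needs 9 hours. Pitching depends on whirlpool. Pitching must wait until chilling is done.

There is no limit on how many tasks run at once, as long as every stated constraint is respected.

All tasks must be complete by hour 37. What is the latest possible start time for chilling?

Packaging must finish by hour 37; it takes 8 hours, so it must start by 37 − 8 = hour 29.
Pitching must finish before packaging (must start by hour 29, minus 1-hour gap → hour 28). With a 9-hour duration, pitching must start by 28 − 9 = hour 19.
Chilling feeds pitching (must start by hour 19); packaging (must start by hour 29). Taking the minimum, chilling must finish by hour 19 and start by 19 − 6 = hour 13.

13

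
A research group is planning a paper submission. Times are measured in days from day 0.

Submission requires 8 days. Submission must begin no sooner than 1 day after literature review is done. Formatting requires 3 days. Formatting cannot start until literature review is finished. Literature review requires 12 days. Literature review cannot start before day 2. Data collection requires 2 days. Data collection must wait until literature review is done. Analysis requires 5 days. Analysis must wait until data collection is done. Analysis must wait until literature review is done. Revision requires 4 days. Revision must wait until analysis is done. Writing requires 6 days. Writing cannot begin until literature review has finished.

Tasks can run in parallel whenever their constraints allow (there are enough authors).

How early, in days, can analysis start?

Literature review cannot begin until its own release at day 2. It runs from day 2 to 2 + 12 = day 14.
Data collection cannot begin until literature review (finishes day 14). It runs from day 14 to 14 + 2 = day 16.
Analysis waits on data collection (finishes day 16); literature review (finishes day 14). The latest of these is day 16, which is the earliest analysis can start.

16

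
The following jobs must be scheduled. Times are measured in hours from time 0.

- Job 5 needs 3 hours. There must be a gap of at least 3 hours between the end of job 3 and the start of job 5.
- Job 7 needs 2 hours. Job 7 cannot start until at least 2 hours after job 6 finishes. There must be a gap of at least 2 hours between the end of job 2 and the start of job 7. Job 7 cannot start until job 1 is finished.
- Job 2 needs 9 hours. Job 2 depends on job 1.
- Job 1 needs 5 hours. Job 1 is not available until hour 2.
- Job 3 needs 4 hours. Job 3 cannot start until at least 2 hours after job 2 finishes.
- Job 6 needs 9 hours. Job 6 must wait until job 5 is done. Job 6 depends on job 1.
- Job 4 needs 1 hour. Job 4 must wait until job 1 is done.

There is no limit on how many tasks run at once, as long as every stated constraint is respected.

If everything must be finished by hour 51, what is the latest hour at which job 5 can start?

To finish by hour 51, job 7 (duration 2) must start no later than hour 49.
Job 6 must finish before job 7 (must start by hour 49, minus 2-hour gap → hour 47). With a 9-hour duration, job 6 must start by 47 − 9 = hour 38.
Job 5 has to be done before job 6 (must start by hour 38). That means finishing by hour 38, i.e. starting by 38 − 3 = hour 35.

35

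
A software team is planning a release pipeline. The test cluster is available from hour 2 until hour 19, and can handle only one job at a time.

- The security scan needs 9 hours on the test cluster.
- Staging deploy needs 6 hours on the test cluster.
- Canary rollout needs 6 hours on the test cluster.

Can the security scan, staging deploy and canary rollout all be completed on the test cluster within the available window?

The test cluster window is 19 − 2 = 17 hours.
Running back to back, the jobs need 9 + 6 + 6 = 21 hours on the test cluster.
Since 21 > 17, they cannot all fit.

No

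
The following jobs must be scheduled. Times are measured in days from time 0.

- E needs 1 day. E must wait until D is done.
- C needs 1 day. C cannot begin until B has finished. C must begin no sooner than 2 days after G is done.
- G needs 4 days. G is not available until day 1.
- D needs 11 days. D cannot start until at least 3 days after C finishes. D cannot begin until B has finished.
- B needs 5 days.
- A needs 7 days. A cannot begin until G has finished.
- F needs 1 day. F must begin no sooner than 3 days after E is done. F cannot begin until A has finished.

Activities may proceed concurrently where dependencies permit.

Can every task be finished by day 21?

No

After its own release at day 1, G can start at day 1 and finishes at day 5.
A cannot begin until G (finishes day 5). It runs from day 5 to 5 + 7 = day 12.
B has no prerequisites, so it starts at day 0 and finishes at day 5.
C has to wait for B (finishes day 5); G (finishes day 5, plus 2-day gap → day 7). The latest of these is day 7, so C runs day 7 to 7 + 1 = day 8.
D cannot start until C (finishes day 8, plus 3-day gap → day 11); B (finishes day 5). The controlling bound is day 11, so D finishes at 11 + 11 = day 22.
E waits on D (finishes day 22), so it starts at day 22 and finishes at 22 + 1 = day 23.
F has to wait for E (finishes day 23, plus 3-day gap → day 26); A (finishes day 12). The latest of these is day 26, so F runs day 26 to 26 + 1 = day 27.
The earliest everything can be done is day 27, which is after the deadline of 21, so it is not possible.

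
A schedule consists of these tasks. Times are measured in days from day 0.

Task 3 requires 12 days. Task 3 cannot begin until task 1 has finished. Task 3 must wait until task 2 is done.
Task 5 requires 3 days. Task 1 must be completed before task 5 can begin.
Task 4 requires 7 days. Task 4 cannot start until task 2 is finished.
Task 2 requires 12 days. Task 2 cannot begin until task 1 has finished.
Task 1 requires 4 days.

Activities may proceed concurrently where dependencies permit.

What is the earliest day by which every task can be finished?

28

Task 1 can start immediately at day 0; it finishes at day 4.
After task 1 (finishes day 4), task 5 can start at day 4 and finishes at day 7.
Task 2 waits on task 1 (finishes day 4), so it starts at day 4 and finishes at 4 + 12 = day 16.
After task 2 (finishes day 16), task 4 can start at day 16 and finishes at day 23.
For task 3: task 1 (finishes day 4); task 2 (finishes day 16). Taking the maximum gives a start of day 16, and it finishes at 16 + 12 = day 28.
All tasks are finished once the last one completes. Finish times: Task 1 at 4, Task 2 at 16, Task 3 at 28, Task 4 at 23, Task 5 at 7. The latest is day 28.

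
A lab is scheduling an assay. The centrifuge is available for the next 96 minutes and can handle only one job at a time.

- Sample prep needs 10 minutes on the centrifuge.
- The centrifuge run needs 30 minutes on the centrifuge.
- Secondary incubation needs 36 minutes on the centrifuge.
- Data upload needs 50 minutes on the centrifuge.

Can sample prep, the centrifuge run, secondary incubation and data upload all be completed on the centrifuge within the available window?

No

Running back to back, the jobs need 10 + 30 + 36 + 50 = 126 minutes on the centrifuge.
Since 126 > 96, they cannot all fit.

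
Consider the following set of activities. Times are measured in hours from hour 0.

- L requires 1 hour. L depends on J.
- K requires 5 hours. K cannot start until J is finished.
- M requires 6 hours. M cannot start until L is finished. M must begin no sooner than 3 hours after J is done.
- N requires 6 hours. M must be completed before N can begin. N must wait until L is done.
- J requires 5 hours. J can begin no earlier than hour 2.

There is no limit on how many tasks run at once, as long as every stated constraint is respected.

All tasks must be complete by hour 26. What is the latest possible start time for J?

K has no dependents, so it just needs to finish by hour 26. Starting by 26 − 5 = hour 21 achieves that.
Nothing follows N; the deadline of hour 26 is its only limit. It must start by 26 − 6 = hour 20.
M must finish before N (must start by hour 20). With a 6-hour duration, M must start by 20 − 6 = hour 14.
L must finish in time for M (must start by hour 14); N (must start by hour 20). The tightest is hour 14, so L must start by 14 − 1 = hour 13.
For J: K (must start by hour 21); L (must start by hour 13); M (must start by hour 14, minus 3-hour gap → hour 11). The most restrictive is hour 11; with a 5-hour duration, J must start by hour 6.

6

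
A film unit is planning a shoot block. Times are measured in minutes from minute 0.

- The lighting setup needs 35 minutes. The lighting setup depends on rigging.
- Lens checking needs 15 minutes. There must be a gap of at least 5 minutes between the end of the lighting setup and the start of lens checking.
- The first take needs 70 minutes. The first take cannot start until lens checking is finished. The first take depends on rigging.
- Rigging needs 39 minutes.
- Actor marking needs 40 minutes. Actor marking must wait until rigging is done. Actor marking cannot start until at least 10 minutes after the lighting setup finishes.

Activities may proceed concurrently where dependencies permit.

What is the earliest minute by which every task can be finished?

Rigging can start immediately at minute 0; it finishes at minute 39.
The lighting setup cannot begin until rigging (finishes minute 39). It runs from minute 39 to 39 + 35 = minute 74.
For actor marking: rigging (finishes minute 39); the lighting setup (finishes minute 74, plus 10-minute gap → minute 84). Taking the maximum gives a start of minute 84, and it finishes at 84 + 40 = minute 124.
Lens checking waits on the lighting setup (finishes minute 74, plus 5-minute gap → minute 79), so it starts at minute 79 and finishes at 79 + 15 = minute 94.
The first take has to wait for lens checking (finishes minute 94); rigging (finishes minute 39). The latest of these is minute 94, so the first take runs minute 94 to 94 + 70 = minute 164.
All tasks are finished once the last one completes. Finish times: Rigging at 39, The lighting setup at 74, Lens checking at 94, Actor marking at 124, The first take at 164. The latest is minute 164.

164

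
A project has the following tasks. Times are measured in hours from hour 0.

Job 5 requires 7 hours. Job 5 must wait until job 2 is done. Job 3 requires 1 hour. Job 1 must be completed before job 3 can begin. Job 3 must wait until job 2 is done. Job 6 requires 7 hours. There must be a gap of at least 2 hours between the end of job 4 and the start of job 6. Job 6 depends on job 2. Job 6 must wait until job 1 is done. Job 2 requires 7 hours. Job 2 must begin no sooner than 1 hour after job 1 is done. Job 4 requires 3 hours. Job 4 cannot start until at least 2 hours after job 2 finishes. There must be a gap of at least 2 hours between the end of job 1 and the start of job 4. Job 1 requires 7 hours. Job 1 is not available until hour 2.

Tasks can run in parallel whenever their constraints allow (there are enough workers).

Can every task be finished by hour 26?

After its own release at hour 2, job 1 can start at hour 2 and finishes at hour 9.
After job 1 (finishes hour 9, plus 1-hour gap → hour 10), job 2 can start at hour 10 and finishes at hour 17.
Job 5 waits on job 2 (finishes hour 17), so it starts at hour 17 and finishes at 17 + 7 = hour 24.
Job 4 needs all of job 2 (finishes hour 17, plus 2-hour gap → hour 19); job 1 (finishes hour 9, plus 2-hour gap → hour 11). That puts its earliest start at hour 19; it finishes at 19 + 3 = hour 22.
For job 6: job 4 (finishes hour 22, plus 2-hour gap → hour 24); job 2 (finishes hour 17); job 1 (finishes hour 9). Taking the maximum gives a start of hour 24, and it finishes at 24 + 7 = hour 31.
Job 3 needs all of job 1 (finishes hour 9); job 2 (finishes hour 17). That puts its earliest start at hour 17; it finishes at 17 + 1 = hour 18.
The earliest everything can be done is hour 31, which is after the deadline of 26, so it is not possible.

No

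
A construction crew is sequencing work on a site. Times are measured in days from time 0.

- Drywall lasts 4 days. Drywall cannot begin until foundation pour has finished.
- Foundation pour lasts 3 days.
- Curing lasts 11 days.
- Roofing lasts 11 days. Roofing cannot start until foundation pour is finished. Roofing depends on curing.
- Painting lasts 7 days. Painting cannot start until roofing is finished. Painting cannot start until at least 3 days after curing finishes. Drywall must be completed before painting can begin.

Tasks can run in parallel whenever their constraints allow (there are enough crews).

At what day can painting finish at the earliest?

Nothing blocks curing, so it runs from day 0 to day 11.
Nothing blocks foundation pour, so it runs from day 0 to day 3.
Drywall cannot begin until foundation pour (finishes day 3). It runs from day 3 to 3 + 4 = day 7.
Roofing cannot start until foundation pour (finishes day 3); curing (finishes day 11). The controlling bound is day 11, so roofing finishes at 11 + 11 = day 22.
Painting has to wait for roofing (finishes day 22); curing (finishes day 11, plus 3-day gap → day 14); drywall (finishes day 7). The latest of these is day 22, so painting runs day 22 to 22 + 7 = day 29.

29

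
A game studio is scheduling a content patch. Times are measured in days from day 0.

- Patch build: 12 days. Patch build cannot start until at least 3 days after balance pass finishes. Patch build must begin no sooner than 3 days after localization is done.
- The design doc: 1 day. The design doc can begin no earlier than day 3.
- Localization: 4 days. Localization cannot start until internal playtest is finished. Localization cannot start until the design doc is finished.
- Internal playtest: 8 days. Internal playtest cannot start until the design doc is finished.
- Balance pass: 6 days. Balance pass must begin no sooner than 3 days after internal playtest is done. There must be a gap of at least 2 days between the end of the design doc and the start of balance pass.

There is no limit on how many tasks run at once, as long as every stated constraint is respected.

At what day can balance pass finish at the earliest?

The design doc cannot begin until its own release at day 3. It runs from day 3 to 3 + 1 = day 4.
After the design doc (finishes day 4), internal playtest can start at day 4 and finishes at day 12.
Balance pass needs all of internal playtest (finishes day 12, plus 3-day gap → day 15); the design doc (finishes day 4, plus 2-day gap → day 6). That puts its earliest start at day 15; it finishes at 15 + 6 = day 21.

21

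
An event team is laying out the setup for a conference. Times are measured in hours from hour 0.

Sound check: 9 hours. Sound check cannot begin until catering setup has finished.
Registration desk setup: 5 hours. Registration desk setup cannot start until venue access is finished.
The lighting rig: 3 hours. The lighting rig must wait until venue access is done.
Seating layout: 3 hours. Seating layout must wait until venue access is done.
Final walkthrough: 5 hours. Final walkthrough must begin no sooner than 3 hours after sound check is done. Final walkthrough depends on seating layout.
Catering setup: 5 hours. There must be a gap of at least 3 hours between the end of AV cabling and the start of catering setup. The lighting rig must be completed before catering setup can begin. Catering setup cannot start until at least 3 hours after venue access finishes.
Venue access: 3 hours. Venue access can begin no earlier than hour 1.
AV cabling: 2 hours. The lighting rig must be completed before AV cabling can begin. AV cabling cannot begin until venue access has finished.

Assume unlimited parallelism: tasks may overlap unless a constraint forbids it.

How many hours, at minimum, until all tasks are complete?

34

Venue access waits on its own release at hour 1, so it starts at hour 1 and finishes at 1 + 3 = hour 4.
Registration desk setup waits on venue access (finishes hour 4), so it starts at hour 4 and finishes at 4 + 5 = hour 9.
Seating layout waits on venue access (finishes hour 4), so it starts at hour 4 and finishes at 4 + 3 = hour 7.
After venue access (finishes hour 4), the lighting rig can start at hour 4 and finishes at hour 7.
AV cabling needs all of the lighting rig (finishes hour 7); venue access (finishes hour 4). That puts its earliest start at hour 7; it finishes at 7 + 2 = hour 9.
Catering setup cannot start until AV cabling (finishes hour 9, plus 3-hour gap → hour 12); the lighting rig (finishes hour 7); venue access (finishes hour 4, plus 3-hour gap → hour 7). The controlling bound is hour 12, so catering setup finishes at 12 + 5 = hour 17.
Sound check cannot begin until catering setup (finishes hour 17). It runs from hour 17 to 17 + 9 = hour 26.
For final walkthrough: sound check (finishes hour 26, plus 3-hour gap → hour 29); seating layout (finishes hour 7). Taking the maximum gives a start of hour 29, and it finishes at 29 + 5 = hour 34.
All tasks are finished once the last one completes. Finish times: Venue access at 4, The lighting rig at 7, AV cabling at 9, Seating layout at 7, Registration desk setup at 9, Catering setup at 17, Sound check at 26, Final walkthrough at 34. The latest is hour 34.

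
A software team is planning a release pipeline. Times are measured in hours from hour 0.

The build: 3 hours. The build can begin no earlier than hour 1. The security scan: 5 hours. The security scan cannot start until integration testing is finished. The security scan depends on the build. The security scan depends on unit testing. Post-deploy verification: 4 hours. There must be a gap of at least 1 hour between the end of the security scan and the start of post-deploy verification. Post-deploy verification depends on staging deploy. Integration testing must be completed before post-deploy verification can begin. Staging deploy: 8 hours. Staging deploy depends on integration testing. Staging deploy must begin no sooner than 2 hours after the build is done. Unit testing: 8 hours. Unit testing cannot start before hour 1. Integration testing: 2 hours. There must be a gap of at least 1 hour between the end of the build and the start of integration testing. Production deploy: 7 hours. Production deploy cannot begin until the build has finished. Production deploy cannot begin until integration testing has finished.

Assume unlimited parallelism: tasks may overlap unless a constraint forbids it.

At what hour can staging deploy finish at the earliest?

15

After its own release at hour 1, the build can start at hour 1 and finishes at hour 4.
Integration testing waits on the build (finishes hour 4, plus 1-hour gap → hour 5), so it starts at hour 5 and finishes at 5 + 2 = hour 7.
Staging deploy has to wait for integration testing (finishes hour 7); the build (finishes hour 4, plus 2-hour gap → hour 6). The latest of these is hour 7, so staging deploy runs hour 7 to 7 + 8 = hour 15.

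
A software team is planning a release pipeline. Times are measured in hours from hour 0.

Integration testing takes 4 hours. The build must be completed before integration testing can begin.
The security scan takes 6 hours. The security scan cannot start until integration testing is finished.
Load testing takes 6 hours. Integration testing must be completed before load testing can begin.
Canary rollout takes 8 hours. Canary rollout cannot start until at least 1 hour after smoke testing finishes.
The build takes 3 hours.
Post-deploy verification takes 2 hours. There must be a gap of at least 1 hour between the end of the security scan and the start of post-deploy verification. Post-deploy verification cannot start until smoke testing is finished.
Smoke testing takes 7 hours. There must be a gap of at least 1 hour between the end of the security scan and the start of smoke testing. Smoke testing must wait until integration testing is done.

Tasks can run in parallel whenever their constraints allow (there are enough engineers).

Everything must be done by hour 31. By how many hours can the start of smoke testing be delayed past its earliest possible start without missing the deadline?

1

The build can start immediately at hour 0; it finishes at hour 3.
Integration testing cannot begin until the build (finishes hour 3). It runs from hour 3 to 3 + 4 = hour 7.
After integration testing (finishes hour 7), the security scan can start at hour 7 and finishes at hour 13.
For smoke testing: the security scan (finishes hour 13, plus 1-hour gap → hour 14); integration testing (finishes hour 7). Taking the maximum gives a start of hour 14, and it finishes at 14 + 7 = hour 21.

Working backward from the deadline:
Nothing follows canary rollout; the deadline of hour 31 is its only limit. It must start by 31 − 8 = hour 23.
Post-deploy verification has no dependents, so it just needs to finish by hour 31. Starting by 31 − 2 = hour 29 achieves that.
Smoke testing has several dependents: canary rollout (must start by hour 23, minus 1-hour gap → hour 22); post-deploy verification (must start by hour 29). The earliest of those limits is hour 22, so smoke testing must start by 22 − 7 = hour 15.
So smoke testing can start as early as hour 14 and as late as hour 15, giving 15 − 14 = 1 hour of slack.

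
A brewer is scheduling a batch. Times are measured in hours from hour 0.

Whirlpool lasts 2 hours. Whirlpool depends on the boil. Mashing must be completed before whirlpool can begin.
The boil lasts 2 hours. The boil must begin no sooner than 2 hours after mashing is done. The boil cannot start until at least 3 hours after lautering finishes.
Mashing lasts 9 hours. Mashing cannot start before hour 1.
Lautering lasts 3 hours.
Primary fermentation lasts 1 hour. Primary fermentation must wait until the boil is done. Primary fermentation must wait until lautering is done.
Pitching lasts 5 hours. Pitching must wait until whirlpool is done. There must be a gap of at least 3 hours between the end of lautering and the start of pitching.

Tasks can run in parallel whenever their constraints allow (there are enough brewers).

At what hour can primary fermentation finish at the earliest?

15

Nothing blocks lautering, so it runs from hour 0 to hour 3.
Mashing waits on its own release at hour 1, so it starts at hour 1 and finishes at 1 + 9 = hour 10.
The boil needs all of mashing (finishes hour 10, plus 2-hour gap → hour 12); lautering (finishes hour 3, plus 3-hour gap → hour 6). That puts its earliest start at hour 12; it finishes at 12 + 2 = hour 14.
For primary fermentation: the boil (finishes hour 14); lautering (finishes hour 3). Taking the maximum gives a start of hour 14, and it finishes at 14 + 1 = hour 15.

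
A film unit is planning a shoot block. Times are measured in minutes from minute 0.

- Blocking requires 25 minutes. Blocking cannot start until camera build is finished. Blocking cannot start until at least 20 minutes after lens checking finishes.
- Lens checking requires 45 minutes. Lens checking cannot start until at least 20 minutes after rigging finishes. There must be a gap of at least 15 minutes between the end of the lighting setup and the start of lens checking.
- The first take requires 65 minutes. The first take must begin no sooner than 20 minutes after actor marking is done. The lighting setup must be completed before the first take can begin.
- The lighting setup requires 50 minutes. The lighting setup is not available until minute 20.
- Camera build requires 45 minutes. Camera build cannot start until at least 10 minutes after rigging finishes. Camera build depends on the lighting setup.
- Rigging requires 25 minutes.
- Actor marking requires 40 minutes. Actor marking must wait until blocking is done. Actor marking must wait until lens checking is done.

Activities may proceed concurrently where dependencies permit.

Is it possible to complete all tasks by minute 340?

Yes

After its own release at minute 20, the lighting setup can start at minute 20 and finishes at minute 70.
Rigging has no prerequisites, so it starts at minute 0 and finishes at minute 25.
For lens checking: rigging (finishes minute 25, plus 20-minute gap → minute 45); the lighting setup (finishes minute 70, plus 15-minute gap → minute 85). Taking the maximum gives a start of minute 85, and it finishes at 85 + 45 = minute 130.
Camera build has to wait for rigging (finishes minute 25, plus 10-minute gap → minute 35); the lighting setup (finishes minute 70). The latest of these is minute 70, so camera build runs minute 70 to 70 + 45 = minute 115.
For blocking: camera build (finishes minute 115); lens checking (finishes minute 130, plus 20-minute gap → minute 150). Taking the maximum gives a start of minute 150, and it finishes at 150 + 25 = minute 175.
Actor marking cannot start until blocking (finishes minute 175); lens checking (finishes minute 130). The controlling bound is minute 175, so actor marking finishes at 175 + 40 = minute 215.
The first take cannot start until actor marking (finishes minute 215, plus 20-minute gap → minute 235); the lighting setup (finishes minute 70). The controlling bound is minute 235, so the first take finishes at 235 + 65 = minute 300.
Every task is finished by minute 300, which is no later than the deadline of 340, so the schedule is feasible.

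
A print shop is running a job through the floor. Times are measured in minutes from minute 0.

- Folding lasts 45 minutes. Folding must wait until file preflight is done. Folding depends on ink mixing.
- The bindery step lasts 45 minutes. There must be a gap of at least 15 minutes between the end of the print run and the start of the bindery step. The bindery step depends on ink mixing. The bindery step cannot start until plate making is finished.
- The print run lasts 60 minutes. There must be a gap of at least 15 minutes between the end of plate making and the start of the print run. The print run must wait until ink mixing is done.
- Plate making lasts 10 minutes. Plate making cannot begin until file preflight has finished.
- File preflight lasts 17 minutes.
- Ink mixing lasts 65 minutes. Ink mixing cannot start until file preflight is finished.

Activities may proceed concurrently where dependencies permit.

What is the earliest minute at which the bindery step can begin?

File preflight has no prerequisites, so it starts at minute 0 and finishes at minute 17.
After file preflight (finishes minute 17), ink mixing can start at minute 17 and finishes at minute 82.
Plate making waits on file preflight (finishes minute 17), so it starts at minute 17 and finishes at 17 + 10 = minute 27.
The print run has to wait for plate making (finishes minute 27, plus 15-minute gap → minute 42); ink mixing (finishes minute 82). The latest of these is minute 82, so the print run runs minute 82 to 82 + 60 = minute 142.
The bindery step waits on the print run (finishes minute 142, plus 15-minute gap → minute 157); ink mixing (finishes minute 82); plate making (finishes minute 27). The latest of these is minute 157, which is the earliest the bindery step can start.

157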